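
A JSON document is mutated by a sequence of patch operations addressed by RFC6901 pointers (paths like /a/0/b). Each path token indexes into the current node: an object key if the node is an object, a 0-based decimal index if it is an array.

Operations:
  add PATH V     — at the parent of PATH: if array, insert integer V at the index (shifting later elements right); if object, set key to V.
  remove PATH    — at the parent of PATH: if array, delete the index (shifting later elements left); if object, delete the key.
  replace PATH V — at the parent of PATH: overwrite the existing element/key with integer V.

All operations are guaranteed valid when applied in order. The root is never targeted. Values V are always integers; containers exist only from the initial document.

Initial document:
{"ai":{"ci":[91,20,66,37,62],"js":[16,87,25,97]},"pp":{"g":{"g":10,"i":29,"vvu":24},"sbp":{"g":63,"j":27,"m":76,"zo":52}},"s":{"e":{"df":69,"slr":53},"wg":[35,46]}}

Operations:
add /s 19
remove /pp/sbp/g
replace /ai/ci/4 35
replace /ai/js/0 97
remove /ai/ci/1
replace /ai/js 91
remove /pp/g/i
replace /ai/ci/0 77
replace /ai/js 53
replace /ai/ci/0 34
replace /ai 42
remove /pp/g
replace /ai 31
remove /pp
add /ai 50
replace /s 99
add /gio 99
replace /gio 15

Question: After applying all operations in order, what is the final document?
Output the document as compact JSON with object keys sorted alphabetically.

After op 1 (add /s 19): {"ai":{"ci":[91,20,66,37,62],"js":[16,87,25,97]},"pp":{"g":{"g":10,"i":29,"vvu":24},"sbp":{"g":63,"j":27,"m":76,"zo":52}},"s":19}
After op 2 (remove /pp/sbp/g): {"ai":{"ci":[91,20,66,37,62],"js":[16,87,25,97]},"pp":{"g":{"g":10,"i":29,"vvu":24},"sbp":{"j":27,"m":76,"zo":52}},"s":19}
After op 3 (replace /ai/ci/4 35): {"ai":{"ci":[91,20,66,37,35],"js":[16,87,25,97]},"pp":{"g":{"g":10,"i":29,"vvu":24},"sbp":{"j":27,"m":76,"zo":52}},"s":19}
After op 4 (replace /ai/js/0 97): {"ai":{"ci":[91,20,66,37,35],"js":[97,87,25,97]},"pp":{"g":{"g":10,"i":29,"vvu":24},"sbp":{"j":27,"m":76,"zo":52}},"s":19}
After op 5 (remove /ai/ci/1): {"ai":{"ci":[91,66,37,35],"js":[97,87,25,97]},"pp":{"g":{"g":10,"i":29,"vvu":24},"sbp":{"j":27,"m":76,"zo":52}},"s":19}
After op 6 (replace /ai/js 91): {"ai":{"ci":[91,66,37,35],"js":91},"pp":{"g":{"g":10,"i":29,"vvu":24},"sbp":{"j":27,"m":76,"zo":52}},"s":19}
After op 7 (remove /pp/g/i): {"ai":{"ci":[91,66,37,35],"js":91},"pp":{"g":{"g":10,"vvu":24},"sbp":{"j":27,"m":76,"zo":52}},"s":19}
After op 8 (replace /ai/ci/0 77): {"ai":{"ci":[77,66,37,35],"js":91},"pp":{"g":{"g":10,"vvu":24},"sbp":{"j":27,"m":76,"zo":52}},"s":19}
After op 9 (replace /ai/js 53): {"ai":{"ci":[77,66,37,35],"js":53},"pp":{"g":{"g":10,"vvu":24},"sbp":{"j":27,"m":76,"zo":52}},"s":19}
After op 10 (replace /ai/ci/0 34): {"ai":{"ci":[34,66,37,35],"js":53},"pp":{"g":{"g":10,"vvu":24},"sbp":{"j":27,"m":76,"zo":52}},"s":19}
After op 11 (replace /ai 42): {"ai":42,"pp":{"g":{"g":10,"vvu":24},"sbp":{"j":27,"m":76,"zo":52}},"s":19}
After op 12 (remove /pp/g): {"ai":42,"pp":{"sbp":{"j":27,"m":76,"zo":52}},"s":19}
After op 13 (replace /ai 31): {"ai":31,"pp":{"sbp":{"j":27,"m":76,"zo":52}},"s":19}
After op 14 (remove /pp): {"ai":31,"s":19}
After op 15 (add /ai 50): {"ai":50,"s":19}
After op 16 (replace /s 99): {"ai":50,"s":99}
After op 17 (add /gio 99): {"ai":50,"gio":99,"s":99}
After op 18 (replace /gio 15): {"ai":50,"gio":15,"s":99}

Answer: {"ai":50,"gio":15,"s":99}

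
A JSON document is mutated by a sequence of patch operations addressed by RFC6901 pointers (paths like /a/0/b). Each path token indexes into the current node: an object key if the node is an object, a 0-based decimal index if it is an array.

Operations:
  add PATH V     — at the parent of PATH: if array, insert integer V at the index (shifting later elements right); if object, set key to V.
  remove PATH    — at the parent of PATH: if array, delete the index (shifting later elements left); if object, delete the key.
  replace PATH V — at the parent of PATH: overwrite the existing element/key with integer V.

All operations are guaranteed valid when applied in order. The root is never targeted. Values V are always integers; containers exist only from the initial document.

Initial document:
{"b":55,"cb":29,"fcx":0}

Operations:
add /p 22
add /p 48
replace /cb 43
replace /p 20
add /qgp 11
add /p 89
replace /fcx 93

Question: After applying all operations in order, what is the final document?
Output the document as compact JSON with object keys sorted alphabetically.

Answer: {"b":55,"cb":43,"fcx":93,"p":89,"qgp":11}

Derivation:
After op 1 (add /p 22): {"b":55,"cb":29,"fcx":0,"p":22}
After op 2 (add /p 48): {"b":55,"cb":29,"fcx":0,"p":48}
After op 3 (replace /cb 43): {"b":55,"cb":43,"fcx":0,"p":48}
After op 4 (replace /p 20): {"b":55,"cb":43,"fcx":0,"p":20}
After op 5 (add /qgp 11): {"b":55,"cb":43,"fcx":0,"p":20,"qgp":11}
After op 6 (add /p 89): {"b":55,"cb":43,"fcx":0,"p":89,"qgp":11}
After op 7 (replace /fcx 93): {"b":55,"cb":43,"fcx":93,"p":89,"qgp":11}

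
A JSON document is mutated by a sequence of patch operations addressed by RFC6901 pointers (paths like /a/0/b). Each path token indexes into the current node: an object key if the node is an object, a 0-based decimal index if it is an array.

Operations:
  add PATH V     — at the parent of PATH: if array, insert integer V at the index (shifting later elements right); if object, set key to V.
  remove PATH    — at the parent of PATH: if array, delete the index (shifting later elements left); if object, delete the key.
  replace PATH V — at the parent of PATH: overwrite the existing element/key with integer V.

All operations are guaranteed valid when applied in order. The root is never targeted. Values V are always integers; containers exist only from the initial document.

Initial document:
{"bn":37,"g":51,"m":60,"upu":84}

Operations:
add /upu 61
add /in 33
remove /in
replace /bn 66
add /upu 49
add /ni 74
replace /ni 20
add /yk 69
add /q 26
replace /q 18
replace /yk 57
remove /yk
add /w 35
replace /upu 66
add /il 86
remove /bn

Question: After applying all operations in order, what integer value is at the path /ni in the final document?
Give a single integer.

After op 1 (add /upu 61): {"bn":37,"g":51,"m":60,"upu":61}
After op 2 (add /in 33): {"bn":37,"g":51,"in":33,"m":60,"upu":61}
After op 3 (remove /in): {"bn":37,"g":51,"m":60,"upu":61}
After op 4 (replace /bn 66): {"bn":66,"g":51,"m":60,"upu":61}
After op 5 (add /upu 49): {"bn":66,"g":51,"m":60,"upu":49}
After op 6 (add /ni 74): {"bn":66,"g":51,"m":60,"ni":74,"upu":49}
After op 7 (replace /ni 20): {"bn":66,"g":51,"m":60,"ni":20,"upu":49}
After op 8 (add /yk 69): {"bn":66,"g":51,"m":60,"ni":20,"upu":49,"yk":69}
After op 9 (add /q 26): {"bn":66,"g":51,"m":60,"ni":20,"q":26,"upu":49,"yk":69}
After op 10 (replace /q 18): {"bn":66,"g":51,"m":60,"ni":20,"q":18,"upu":49,"yk":69}
After op 11 (replace /yk 57): {"bn":66,"g":51,"m":60,"ni":20,"q":18,"upu":49,"yk":57}
After op 12 (remove /yk): {"bn":66,"g":51,"m":60,"ni":20,"q":18,"upu":49}
After op 13 (add /w 35): {"bn":66,"g":51,"m":60,"ni":20,"q":18,"upu":49,"w":35}
After op 14 (replace /upu 66): {"bn":66,"g":51,"m":60,"ni":20,"q":18,"upu":66,"w":35}
After op 15 (add /il 86): {"bn":66,"g":51,"il":86,"m":60,"ni":20,"q":18,"upu":66,"w":35}
After op 16 (remove /bn): {"g":51,"il":86,"m":60,"ni":20,"q":18,"upu":66,"w":35}
Value at /ni: 20

Answer: 20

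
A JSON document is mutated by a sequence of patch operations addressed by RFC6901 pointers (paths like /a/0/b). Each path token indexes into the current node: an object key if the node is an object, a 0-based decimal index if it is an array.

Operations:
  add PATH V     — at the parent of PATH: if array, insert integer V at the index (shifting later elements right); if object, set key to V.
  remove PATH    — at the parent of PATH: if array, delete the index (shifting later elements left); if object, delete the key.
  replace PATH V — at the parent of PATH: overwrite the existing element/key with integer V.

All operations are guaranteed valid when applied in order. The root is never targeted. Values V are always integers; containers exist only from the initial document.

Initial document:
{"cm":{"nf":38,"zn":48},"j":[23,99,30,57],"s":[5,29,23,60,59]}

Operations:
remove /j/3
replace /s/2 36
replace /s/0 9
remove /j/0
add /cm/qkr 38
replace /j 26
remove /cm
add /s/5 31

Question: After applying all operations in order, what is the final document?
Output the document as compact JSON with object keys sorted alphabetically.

After op 1 (remove /j/3): {"cm":{"nf":38,"zn":48},"j":[23,99,30],"s":[5,29,23,60,59]}
After op 2 (replace /s/2 36): {"cm":{"nf":38,"zn":48},"j":[23,99,30],"s":[5,29,36,60,59]}
After op 3 (replace /s/0 9): {"cm":{"nf":38,"zn":48},"j":[23,99,30],"s":[9,29,36,60,59]}
After op 4 (remove /j/0): {"cm":{"nf":38,"zn":48},"j":[99,30],"s":[9,29,36,60,59]}
After op 5 (add /cm/qkr 38): {"cm":{"nf":38,"qkr":38,"zn":48},"j":[99,30],"s":[9,29,36,60,59]}
After op 6 (replace /j 26): {"cm":{"nf":38,"qkr":38,"zn":48},"j":26,"s":[9,29,36,60,59]}
After op 7 (remove /cm): {"j":26,"s":[9,29,36,60,59]}
After op 8 (add /s/5 31): {"j":26,"s":[9,29,36,60,59,31]}

Answer: {"j":26,"s":[9,29,36,60,59,31]}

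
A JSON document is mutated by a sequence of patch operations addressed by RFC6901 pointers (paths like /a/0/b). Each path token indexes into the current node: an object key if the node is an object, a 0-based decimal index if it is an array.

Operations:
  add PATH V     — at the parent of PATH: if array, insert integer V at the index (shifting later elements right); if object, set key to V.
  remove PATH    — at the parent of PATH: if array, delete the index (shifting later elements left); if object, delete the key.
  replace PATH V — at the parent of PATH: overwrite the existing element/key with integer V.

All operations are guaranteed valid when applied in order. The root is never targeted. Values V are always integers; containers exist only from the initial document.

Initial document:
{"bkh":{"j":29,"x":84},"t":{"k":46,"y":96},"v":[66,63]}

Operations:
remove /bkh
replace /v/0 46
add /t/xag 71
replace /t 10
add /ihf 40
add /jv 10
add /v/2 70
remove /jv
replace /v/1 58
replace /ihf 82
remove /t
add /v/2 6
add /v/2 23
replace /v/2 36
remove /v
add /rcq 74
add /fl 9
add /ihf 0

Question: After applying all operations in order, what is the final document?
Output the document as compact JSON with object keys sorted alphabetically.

After op 1 (remove /bkh): {"t":{"k":46,"y":96},"v":[66,63]}
After op 2 (replace /v/0 46): {"t":{"k":46,"y":96},"v":[46,63]}
After op 3 (add /t/xag 71): {"t":{"k":46,"xag":71,"y":96},"v":[46,63]}
After op 4 (replace /t 10): {"t":10,"v":[46,63]}
After op 5 (add /ihf 40): {"ihf":40,"t":10,"v":[46,63]}
After op 6 (add /jv 10): {"ihf":40,"jv":10,"t":10,"v":[46,63]}
After op 7 (add /v/2 70): {"ihf":40,"jv":10,"t":10,"v":[46,63,70]}
After op 8 (remove /jv): {"ihf":40,"t":10,"v":[46,63,70]}
After op 9 (replace /v/1 58): {"ihf":40,"t":10,"v":[46,58,70]}
After op 10 (replace /ihf 82): {"ihf":82,"t":10,"v":[46,58,70]}
After op 11 (remove /t): {"ihf":82,"v":[46,58,70]}
After op 12 (add /v/2 6): {"ihf":82,"v":[46,58,6,70]}
After op 13 (add /v/2 23): {"ihf":82,"v":[46,58,23,6,70]}
After op 14 (replace /v/2 36): {"ihf":82,"v":[46,58,36,6,70]}
After op 15 (remove /v): {"ihf":82}
After op 16 (add /rcq 74): {"ihf":82,"rcq":74}
After op 17 (add /fl 9): {"fl":9,"ihf":82,"rcq":74}
After op 18 (add /ihf 0): {"fl":9,"ihf":0,"rcq":74}

Answer: {"fl":9,"ihf":0,"rcq":74}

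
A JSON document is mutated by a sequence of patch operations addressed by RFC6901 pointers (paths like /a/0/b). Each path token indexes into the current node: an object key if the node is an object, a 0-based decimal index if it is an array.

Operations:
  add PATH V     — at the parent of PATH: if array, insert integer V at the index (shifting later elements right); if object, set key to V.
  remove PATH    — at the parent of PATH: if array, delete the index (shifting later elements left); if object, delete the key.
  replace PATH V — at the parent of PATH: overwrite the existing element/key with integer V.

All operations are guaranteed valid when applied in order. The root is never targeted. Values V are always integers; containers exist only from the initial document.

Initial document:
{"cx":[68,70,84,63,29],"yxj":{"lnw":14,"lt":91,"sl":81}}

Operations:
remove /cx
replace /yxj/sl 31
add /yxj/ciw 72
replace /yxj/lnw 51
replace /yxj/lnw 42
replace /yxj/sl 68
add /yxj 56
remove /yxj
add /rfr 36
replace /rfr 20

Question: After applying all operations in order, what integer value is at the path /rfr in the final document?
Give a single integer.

After op 1 (remove /cx): {"yxj":{"lnw":14,"lt":91,"sl":81}}
After op 2 (replace /yxj/sl 31): {"yxj":{"lnw":14,"lt":91,"sl":31}}
After op 3 (add /yxj/ciw 72): {"yxj":{"ciw":72,"lnw":14,"lt":91,"sl":31}}
After op 4 (replace /yxj/lnw 51): {"yxj":{"ciw":72,"lnw":51,"lt":91,"sl":31}}
After op 5 (replace /yxj/lnw 42): {"yxj":{"ciw":72,"lnw":42,"lt":91,"sl":31}}
After op 6 (replace /yxj/sl 68): {"yxj":{"ciw":72,"lnw":42,"lt":91,"sl":68}}
After op 7 (add /yxj 56): {"yxj":56}
After op 8 (remove /yxj): {}
After op 9 (add /rfr 36): {"rfr":36}
After op 10 (replace /rfr 20): {"rfr":20}
Value at /rfr: 20

Answer: 20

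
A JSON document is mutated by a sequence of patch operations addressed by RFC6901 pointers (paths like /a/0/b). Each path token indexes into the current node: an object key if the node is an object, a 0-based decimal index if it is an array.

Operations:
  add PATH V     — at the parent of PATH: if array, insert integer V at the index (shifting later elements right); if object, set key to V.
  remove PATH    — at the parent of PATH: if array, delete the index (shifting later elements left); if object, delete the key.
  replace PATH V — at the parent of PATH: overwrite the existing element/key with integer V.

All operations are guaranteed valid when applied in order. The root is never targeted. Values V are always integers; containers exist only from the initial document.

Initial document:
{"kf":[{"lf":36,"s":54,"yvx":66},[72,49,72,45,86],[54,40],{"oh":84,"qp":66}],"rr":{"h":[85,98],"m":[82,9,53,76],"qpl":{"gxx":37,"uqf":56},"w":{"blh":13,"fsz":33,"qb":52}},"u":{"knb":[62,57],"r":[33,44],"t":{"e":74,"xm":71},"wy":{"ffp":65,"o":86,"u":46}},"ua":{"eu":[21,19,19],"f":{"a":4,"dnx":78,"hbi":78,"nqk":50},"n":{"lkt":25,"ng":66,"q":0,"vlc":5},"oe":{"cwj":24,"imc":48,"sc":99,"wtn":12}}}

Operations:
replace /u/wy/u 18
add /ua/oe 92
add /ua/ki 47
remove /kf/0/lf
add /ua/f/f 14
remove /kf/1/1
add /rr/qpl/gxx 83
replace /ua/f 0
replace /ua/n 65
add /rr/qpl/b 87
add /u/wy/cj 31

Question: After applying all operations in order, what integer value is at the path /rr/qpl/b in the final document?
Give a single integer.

After op 1 (replace /u/wy/u 18): {"kf":[{"lf":36,"s":54,"yvx":66},[72,49,72,45,86],[54,40],{"oh":84,"qp":66}],"rr":{"h":[85,98],"m":[82,9,53,76],"qpl":{"gxx":37,"uqf":56},"w":{"blh":13,"fsz":33,"qb":52}},"u":{"knb":[62,57],"r":[33,44],"t":{"e":74,"xm":71},"wy":{"ffp":65,"o":86,"u":18}},"ua":{"eu":[21,19,19],"f":{"a":4,"dnx":78,"hbi":78,"nqk":50},"n":{"lkt":25,"ng":66,"q":0,"vlc":5},"oe":{"cwj":24,"imc":48,"sc":99,"wtn":12}}}
After op 2 (add /ua/oe 92): {"kf":[{"lf":36,"s":54,"yvx":66},[72,49,72,45,86],[54,40],{"oh":84,"qp":66}],"rr":{"h":[85,98],"m":[82,9,53,76],"qpl":{"gxx":37,"uqf":56},"w":{"blh":13,"fsz":33,"qb":52}},"u":{"knb":[62,57],"r":[33,44],"t":{"e":74,"xm":71},"wy":{"ffp":65,"o":86,"u":18}},"ua":{"eu":[21,19,19],"f":{"a":4,"dnx":78,"hbi":78,"nqk":50},"n":{"lkt":25,"ng":66,"q":0,"vlc":5},"oe":92}}
After op 3 (add /ua/ki 47): {"kf":[{"lf":36,"s":54,"yvx":66},[72,49,72,45,86],[54,40],{"oh":84,"qp":66}],"rr":{"h":[85,98],"m":[82,9,53,76],"qpl":{"gxx":37,"uqf":56},"w":{"blh":13,"fsz":33,"qb":52}},"u":{"knb":[62,57],"r":[33,44],"t":{"e":74,"xm":71},"wy":{"ffp":65,"o":86,"u":18}},"ua":{"eu":[21,19,19],"f":{"a":4,"dnx":78,"hbi":78,"nqk":50},"ki":47,"n":{"lkt":25,"ng":66,"q":0,"vlc":5},"oe":92}}
After op 4 (remove /kf/0/lf): {"kf":[{"s":54,"yvx":66},[72,49,72,45,86],[54,40],{"oh":84,"qp":66}],"rr":{"h":[85,98],"m":[82,9,53,76],"qpl":{"gxx":37,"uqf":56},"w":{"blh":13,"fsz":33,"qb":52}},"u":{"knb":[62,57],"r":[33,44],"t":{"e":74,"xm":71},"wy":{"ffp":65,"o":86,"u":18}},"ua":{"eu":[21,19,19],"f":{"a":4,"dnx":78,"hbi":78,"nqk":50},"ki":47,"n":{"lkt":25,"ng":66,"q":0,"vlc":5},"oe":92}}
After op 5 (add /ua/f/f 14): {"kf":[{"s":54,"yvx":66},[72,49,72,45,86],[54,40],{"oh":84,"qp":66}],"rr":{"h":[85,98],"m":[82,9,53,76],"qpl":{"gxx":37,"uqf":56},"w":{"blh":13,"fsz":33,"qb":52}},"u":{"knb":[62,57],"r":[33,44],"t":{"e":74,"xm":71},"wy":{"ffp":65,"o":86,"u":18}},"ua":{"eu":[21,19,19],"f":{"a":4,"dnx":78,"f":14,"hbi":78,"nqk":50},"ki":47,"n":{"lkt":25,"ng":66,"q":0,"vlc":5},"oe":92}}
After op 6 (remove /kf/1/1): {"kf":[{"s":54,"yvx":66},[72,72,45,86],[54,40],{"oh":84,"qp":66}],"rr":{"h":[85,98],"m":[82,9,53,76],"qpl":{"gxx":37,"uqf":56},"w":{"blh":13,"fsz":33,"qb":52}},"u":{"knb":[62,57],"r":[33,44],"t":{"e":74,"xm":71},"wy":{"ffp":65,"o":86,"u":18}},"ua":{"eu":[21,19,19],"f":{"a":4,"dnx":78,"f":14,"hbi":78,"nqk":50},"ki":47,"n":{"lkt":25,"ng":66,"q":0,"vlc":5},"oe":92}}
After op 7 (add /rr/qpl/gxx 83): {"kf":[{"s":54,"yvx":66},[72,72,45,86],[54,40],{"oh":84,"qp":66}],"rr":{"h":[85,98],"m":[82,9,53,76],"qpl":{"gxx":83,"uqf":56},"w":{"blh":13,"fsz":33,"qb":52}},"u":{"knb":[62,57],"r":[33,44],"t":{"e":74,"xm":71},"wy":{"ffp":65,"o":86,"u":18}},"ua":{"eu":[21,19,19],"f":{"a":4,"dnx":78,"f":14,"hbi":78,"nqk":50},"ki":47,"n":{"lkt":25,"ng":66,"q":0,"vlc":5},"oe":92}}
After op 8 (replace /ua/f 0): {"kf":[{"s":54,"yvx":66},[72,72,45,86],[54,40],{"oh":84,"qp":66}],"rr":{"h":[85,98],"m":[82,9,53,76],"qpl":{"gxx":83,"uqf":56},"w":{"blh":13,"fsz":33,"qb":52}},"u":{"knb":[62,57],"r":[33,44],"t":{"e":74,"xm":71},"wy":{"ffp":65,"o":86,"u":18}},"ua":{"eu":[21,19,19],"f":0,"ki":47,"n":{"lkt":25,"ng":66,"q":0,"vlc":5},"oe":92}}
After op 9 (replace /ua/n 65): {"kf":[{"s":54,"yvx":66},[72,72,45,86],[54,40],{"oh":84,"qp":66}],"rr":{"h":[85,98],"m":[82,9,53,76],"qpl":{"gxx":83,"uqf":56},"w":{"blh":13,"fsz":33,"qb":52}},"u":{"knb":[62,57],"r":[33,44],"t":{"e":74,"xm":71},"wy":{"ffp":65,"o":86,"u":18}},"ua":{"eu":[21,19,19],"f":0,"ki":47,"n":65,"oe":92}}
After op 10 (add /rr/qpl/b 87): {"kf":[{"s":54,"yvx":66},[72,72,45,86],[54,40],{"oh":84,"qp":66}],"rr":{"h":[85,98],"m":[82,9,53,76],"qpl":{"b":87,"gxx":83,"uqf":56},"w":{"blh":13,"fsz":33,"qb":52}},"u":{"knb":[62,57],"r":[33,44],"t":{"e":74,"xm":71},"wy":{"ffp":65,"o":86,"u":18}},"ua":{"eu":[21,19,19],"f":0,"ki":47,"n":65,"oe":92}}
After op 11 (add /u/wy/cj 31): {"kf":[{"s":54,"yvx":66},[72,72,45,86],[54,40],{"oh":84,"qp":66}],"rr":{"h":[85,98],"m":[82,9,53,76],"qpl":{"b":87,"gxx":83,"uqf":56},"w":{"blh":13,"fsz":33,"qb":52}},"u":{"knb":[62,57],"r":[33,44],"t":{"e":74,"xm":71},"wy":{"cj":31,"ffp":65,"o":86,"u":18}},"ua":{"eu":[21,19,19],"f":0,"ki":47,"n":65,"oe":92}}
Value at /rr/qpl/b: 87

Answer: 87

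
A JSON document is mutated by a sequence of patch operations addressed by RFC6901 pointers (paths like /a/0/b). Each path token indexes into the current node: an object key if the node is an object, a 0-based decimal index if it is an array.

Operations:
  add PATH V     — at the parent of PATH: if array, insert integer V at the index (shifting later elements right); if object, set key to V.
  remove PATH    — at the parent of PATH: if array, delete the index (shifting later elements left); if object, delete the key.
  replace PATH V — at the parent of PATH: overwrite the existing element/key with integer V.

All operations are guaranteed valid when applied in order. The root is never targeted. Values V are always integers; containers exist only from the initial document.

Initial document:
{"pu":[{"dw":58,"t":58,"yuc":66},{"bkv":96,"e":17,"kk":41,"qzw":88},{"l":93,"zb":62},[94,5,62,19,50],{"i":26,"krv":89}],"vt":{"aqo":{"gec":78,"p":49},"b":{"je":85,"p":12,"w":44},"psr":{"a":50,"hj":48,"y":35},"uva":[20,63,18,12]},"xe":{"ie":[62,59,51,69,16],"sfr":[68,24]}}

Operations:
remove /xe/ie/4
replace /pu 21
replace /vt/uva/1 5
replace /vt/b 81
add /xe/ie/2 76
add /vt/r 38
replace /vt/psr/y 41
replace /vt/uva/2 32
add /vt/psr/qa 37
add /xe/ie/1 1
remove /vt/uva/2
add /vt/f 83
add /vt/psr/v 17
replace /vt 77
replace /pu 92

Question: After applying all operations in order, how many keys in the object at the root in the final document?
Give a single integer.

Answer: 3

Derivation:
After op 1 (remove /xe/ie/4): {"pu":[{"dw":58,"t":58,"yuc":66},{"bkv":96,"e":17,"kk":41,"qzw":88},{"l":93,"zb":62},[94,5,62,19,50],{"i":26,"krv":89}],"vt":{"aqo":{"gec":78,"p":49},"b":{"je":85,"p":12,"w":44},"psr":{"a":50,"hj":48,"y":35},"uva":[20,63,18,12]},"xe":{"ie":[62,59,51,69],"sfr":[68,24]}}
After op 2 (replace /pu 21): {"pu":21,"vt":{"aqo":{"gec":78,"p":49},"b":{"je":85,"p":12,"w":44},"psr":{"a":50,"hj":48,"y":35},"uva":[20,63,18,12]},"xe":{"ie":[62,59,51,69],"sfr":[68,24]}}
After op 3 (replace /vt/uva/1 5): {"pu":21,"vt":{"aqo":{"gec":78,"p":49},"b":{"je":85,"p":12,"w":44},"psr":{"a":50,"hj":48,"y":35},"uva":[20,5,18,12]},"xe":{"ie":[62,59,51,69],"sfr":[68,24]}}
After op 4 (replace /vt/b 81): {"pu":21,"vt":{"aqo":{"gec":78,"p":49},"b":81,"psr":{"a":50,"hj":48,"y":35},"uva":[20,5,18,12]},"xe":{"ie":[62,59,51,69],"sfr":[68,24]}}
After op 5 (add /xe/ie/2 76): {"pu":21,"vt":{"aqo":{"gec":78,"p":49},"b":81,"psr":{"a":50,"hj":48,"y":35},"uva":[20,5,18,12]},"xe":{"ie":[62,59,76,51,69],"sfr":[68,24]}}
After op 6 (add /vt/r 38): {"pu":21,"vt":{"aqo":{"gec":78,"p":49},"b":81,"psr":{"a":50,"hj":48,"y":35},"r":38,"uva":[20,5,18,12]},"xe":{"ie":[62,59,76,51,69],"sfr":[68,24]}}
After op 7 (replace /vt/psr/y 41): {"pu":21,"vt":{"aqo":{"gec":78,"p":49},"b":81,"psr":{"a":50,"hj":48,"y":41},"r":38,"uva":[20,5,18,12]},"xe":{"ie":[62,59,76,51,69],"sfr":[68,24]}}
After op 8 (replace /vt/uva/2 32): {"pu":21,"vt":{"aqo":{"gec":78,"p":49},"b":81,"psr":{"a":50,"hj":48,"y":41},"r":38,"uva":[20,5,32,12]},"xe":{"ie":[62,59,76,51,69],"sfr":[68,24]}}
After op 9 (add /vt/psr/qa 37): {"pu":21,"vt":{"aqo":{"gec":78,"p":49},"b":81,"psr":{"a":50,"hj":48,"qa":37,"y":41},"r":38,"uva":[20,5,32,12]},"xe":{"ie":[62,59,76,51,69],"sfr":[68,24]}}
After op 10 (add /xe/ie/1 1): {"pu":21,"vt":{"aqo":{"gec":78,"p":49},"b":81,"psr":{"a":50,"hj":48,"qa":37,"y":41},"r":38,"uva":[20,5,32,12]},"xe":{"ie":[62,1,59,76,51,69],"sfr":[68,24]}}
After op 11 (remove /vt/uva/2): {"pu":21,"vt":{"aqo":{"gec":78,"p":49},"b":81,"psr":{"a":50,"hj":48,"qa":37,"y":41},"r":38,"uva":[20,5,12]},"xe":{"ie":[62,1,59,76,51,69],"sfr":[68,24]}}
After op 12 (add /vt/f 83): {"pu":21,"vt":{"aqo":{"gec":78,"p":49},"b":81,"f":83,"psr":{"a":50,"hj":48,"qa":37,"y":41},"r":38,"uva":[20,5,12]},"xe":{"ie":[62,1,59,76,51,69],"sfr":[68,24]}}
After op 13 (add /vt/psr/v 17): {"pu":21,"vt":{"aqo":{"gec":78,"p":49},"b":81,"f":83,"psr":{"a":50,"hj":48,"qa":37,"v":17,"y":41},"r":38,"uva":[20,5,12]},"xe":{"ie":[62,1,59,76,51,69],"sfr":[68,24]}}
After op 14 (replace /vt 77): {"pu":21,"vt":77,"xe":{"ie":[62,1,59,76,51,69],"sfr":[68,24]}}
After op 15 (replace /pu 92): {"pu":92,"vt":77,"xe":{"ie":[62,1,59,76,51,69],"sfr":[68,24]}}
Size at the root: 3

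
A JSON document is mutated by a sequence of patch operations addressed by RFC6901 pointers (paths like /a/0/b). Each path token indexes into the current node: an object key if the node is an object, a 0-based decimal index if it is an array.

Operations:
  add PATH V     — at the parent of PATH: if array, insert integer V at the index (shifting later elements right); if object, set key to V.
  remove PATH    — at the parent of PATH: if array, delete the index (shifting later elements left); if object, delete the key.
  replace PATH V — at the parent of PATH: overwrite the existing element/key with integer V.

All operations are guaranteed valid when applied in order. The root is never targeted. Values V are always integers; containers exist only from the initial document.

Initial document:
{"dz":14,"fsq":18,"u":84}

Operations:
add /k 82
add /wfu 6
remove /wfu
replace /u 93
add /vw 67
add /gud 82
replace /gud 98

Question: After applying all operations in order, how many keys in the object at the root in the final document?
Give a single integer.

Answer: 6

Derivation:
After op 1 (add /k 82): {"dz":14,"fsq":18,"k":82,"u":84}
After op 2 (add /wfu 6): {"dz":14,"fsq":18,"k":82,"u":84,"wfu":6}
After op 3 (remove /wfu): {"dz":14,"fsq":18,"k":82,"u":84}
After op 4 (replace /u 93): {"dz":14,"fsq":18,"k":82,"u":93}
After op 5 (add /vw 67): {"dz":14,"fsq":18,"k":82,"u":93,"vw":67}
After op 6 (add /gud 82): {"dz":14,"fsq":18,"gud":82,"k":82,"u":93,"vw":67}
After op 7 (replace /gud 98): {"dz":14,"fsq":18,"gud":98,"k":82,"u":93,"vw":67}
Size at the root: 6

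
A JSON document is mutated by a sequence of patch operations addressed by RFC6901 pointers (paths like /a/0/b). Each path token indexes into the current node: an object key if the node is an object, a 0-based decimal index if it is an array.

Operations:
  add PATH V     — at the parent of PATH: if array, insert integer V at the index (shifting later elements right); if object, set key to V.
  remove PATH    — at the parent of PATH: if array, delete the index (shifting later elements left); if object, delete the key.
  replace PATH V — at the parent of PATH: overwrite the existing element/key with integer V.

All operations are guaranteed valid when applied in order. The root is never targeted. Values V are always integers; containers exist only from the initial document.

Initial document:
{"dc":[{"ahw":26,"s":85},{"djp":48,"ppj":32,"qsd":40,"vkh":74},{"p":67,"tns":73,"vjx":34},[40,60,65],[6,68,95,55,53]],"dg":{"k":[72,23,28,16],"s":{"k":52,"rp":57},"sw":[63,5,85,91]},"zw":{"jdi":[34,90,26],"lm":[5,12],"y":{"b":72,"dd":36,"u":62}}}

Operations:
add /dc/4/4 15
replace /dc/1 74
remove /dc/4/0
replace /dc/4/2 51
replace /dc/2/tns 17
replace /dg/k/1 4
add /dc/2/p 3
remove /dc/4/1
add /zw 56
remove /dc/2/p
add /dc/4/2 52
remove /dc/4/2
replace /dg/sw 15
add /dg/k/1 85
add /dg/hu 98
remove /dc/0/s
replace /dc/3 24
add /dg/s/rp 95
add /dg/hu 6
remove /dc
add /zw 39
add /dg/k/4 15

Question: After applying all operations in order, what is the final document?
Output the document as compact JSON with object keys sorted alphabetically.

Answer: {"dg":{"hu":6,"k":[72,85,4,28,15,16],"s":{"k":52,"rp":95},"sw":15},"zw":39}

Derivation:
After op 1 (add /dc/4/4 15): {"dc":[{"ahw":26,"s":85},{"djp":48,"ppj":32,"qsd":40,"vkh":74},{"p":67,"tns":73,"vjx":34},[40,60,65],[6,68,95,55,15,53]],"dg":{"k":[72,23,28,16],"s":{"k":52,"rp":57},"sw":[63,5,85,91]},"zw":{"jdi":[34,90,26],"lm":[5,12],"y":{"b":72,"dd":36,"u":62}}}
After op 2 (replace /dc/1 74): {"dc":[{"ahw":26,"s":85},74,{"p":67,"tns":73,"vjx":34},[40,60,65],[6,68,95,55,15,53]],"dg":{"k":[72,23,28,16],"s":{"k":52,"rp":57},"sw":[63,5,85,91]},"zw":{"jdi":[34,90,26],"lm":[5,12],"y":{"b":72,"dd":36,"u":62}}}
After op 3 (remove /dc/4/0): {"dc":[{"ahw":26,"s":85},74,{"p":67,"tns":73,"vjx":34},[40,60,65],[68,95,55,15,53]],"dg":{"k":[72,23,28,16],"s":{"k":52,"rp":57},"sw":[63,5,85,91]},"zw":{"jdi":[34,90,26],"lm":[5,12],"y":{"b":72,"dd":36,"u":62}}}
After op 4 (replace /dc/4/2 51): {"dc":[{"ahw":26,"s":85},74,{"p":67,"tns":73,"vjx":34},[40,60,65],[68,95,51,15,53]],"dg":{"k":[72,23,28,16],"s":{"k":52,"rp":57},"sw":[63,5,85,91]},"zw":{"jdi":[34,90,26],"lm":[5,12],"y":{"b":72,"dd":36,"u":62}}}
After op 5 (replace /dc/2/tns 17): {"dc":[{"ahw":26,"s":85},74,{"p":67,"tns":17,"vjx":34},[40,60,65],[68,95,51,15,53]],"dg":{"k":[72,23,28,16],"s":{"k":52,"rp":57},"sw":[63,5,85,91]},"zw":{"jdi":[34,90,26],"lm":[5,12],"y":{"b":72,"dd":36,"u":62}}}
After op 6 (replace /dg/k/1 4): {"dc":[{"ahw":26,"s":85},74,{"p":67,"tns":17,"vjx":34},[40,60,65],[68,95,51,15,53]],"dg":{"k":[72,4,28,16],"s":{"k":52,"rp":57},"sw":[63,5,85,91]},"zw":{"jdi":[34,90,26],"lm":[5,12],"y":{"b":72,"dd":36,"u":62}}}
After op 7 (add /dc/2/p 3): {"dc":[{"ahw":26,"s":85},74,{"p":3,"tns":17,"vjx":34},[40,60,65],[68,95,51,15,53]],"dg":{"k":[72,4,28,16],"s":{"k":52,"rp":57},"sw":[63,5,85,91]},"zw":{"jdi":[34,90,26],"lm":[5,12],"y":{"b":72,"dd":36,"u":62}}}
After op 8 (remove /dc/4/1): {"dc":[{"ahw":26,"s":85},74,{"p":3,"tns":17,"vjx":34},[40,60,65],[68,51,15,53]],"dg":{"k":[72,4,28,16],"s":{"k":52,"rp":57},"sw":[63,5,85,91]},"zw":{"jdi":[34,90,26],"lm":[5,12],"y":{"b":72,"dd":36,"u":62}}}
After op 9 (add /zw 56): {"dc":[{"ahw":26,"s":85},74,{"p":3,"tns":17,"vjx":34},[40,60,65],[68,51,15,53]],"dg":{"k":[72,4,28,16],"s":{"k":52,"rp":57},"sw":[63,5,85,91]},"zw":56}
After op 10 (remove /dc/2/p): {"dc":[{"ahw":26,"s":85},74,{"tns":17,"vjx":34},[40,60,65],[68,51,15,53]],"dg":{"k":[72,4,28,16],"s":{"k":52,"rp":57},"sw":[63,5,85,91]},"zw":56}
After op 11 (add /dc/4/2 52): {"dc":[{"ahw":26,"s":85},74,{"tns":17,"vjx":34},[40,60,65],[68,51,52,15,53]],"dg":{"k":[72,4,28,16],"s":{"k":52,"rp":57},"sw":[63,5,85,91]},"zw":56}
After op 12 (remove /dc/4/2): {"dc":[{"ahw":26,"s":85},74,{"tns":17,"vjx":34},[40,60,65],[68,51,15,53]],"dg":{"k":[72,4,28,16],"s":{"k":52,"rp":57},"sw":[63,5,85,91]},"zw":56}
After op 13 (replace /dg/sw 15): {"dc":[{"ahw":26,"s":85},74,{"tns":17,"vjx":34},[40,60,65],[68,51,15,53]],"dg":{"k":[72,4,28,16],"s":{"k":52,"rp":57},"sw":15},"zw":56}
After op 14 (add /dg/k/1 85): {"dc":[{"ahw":26,"s":85},74,{"tns":17,"vjx":34},[40,60,65],[68,51,15,53]],"dg":{"k":[72,85,4,28,16],"s":{"k":52,"rp":57},"sw":15},"zw":56}
After op 15 (add /dg/hu 98): {"dc":[{"ahw":26,"s":85},74,{"tns":17,"vjx":34},[40,60,65],[68,51,15,53]],"dg":{"hu":98,"k":[72,85,4,28,16],"s":{"k":52,"rp":57},"sw":15},"zw":56}
After op 16 (remove /dc/0/s): {"dc":[{"ahw":26},74,{"tns":17,"vjx":34},[40,60,65],[68,51,15,53]],"dg":{"hu":98,"k":[72,85,4,28,16],"s":{"k":52,"rp":57},"sw":15},"zw":56}
After op 17 (replace /dc/3 24): {"dc":[{"ahw":26},74,{"tns":17,"vjx":34},24,[68,51,15,53]],"dg":{"hu":98,"k":[72,85,4,28,16],"s":{"k":52,"rp":57},"sw":15},"zw":56}
After op 18 (add /dg/s/rp 95): {"dc":[{"ahw":26},74,{"tns":17,"vjx":34},24,[68,51,15,53]],"dg":{"hu":98,"k":[72,85,4,28,16],"s":{"k":52,"rp":95},"sw":15},"zw":56}
After op 19 (add /dg/hu 6): {"dc":[{"ahw":26},74,{"tns":17,"vjx":34},24,[68,51,15,53]],"dg":{"hu":6,"k":[72,85,4,28,16],"s":{"k":52,"rp":95},"sw":15},"zw":56}
After op 20 (remove /dc): {"dg":{"hu":6,"k":[72,85,4,28,16],"s":{"k":52,"rp":95},"sw":15},"zw":56}
After op 21 (add /zw 39): {"dg":{"hu":6,"k":[72,85,4,28,16],"s":{"k":52,"rp":95},"sw":15},"zw":39}
After op 22 (add /dg/k/4 15): {"dg":{"hu":6,"k":[72,85,4,28,15,16],"s":{"k":52,"rp":95},"sw":15},"zw":39}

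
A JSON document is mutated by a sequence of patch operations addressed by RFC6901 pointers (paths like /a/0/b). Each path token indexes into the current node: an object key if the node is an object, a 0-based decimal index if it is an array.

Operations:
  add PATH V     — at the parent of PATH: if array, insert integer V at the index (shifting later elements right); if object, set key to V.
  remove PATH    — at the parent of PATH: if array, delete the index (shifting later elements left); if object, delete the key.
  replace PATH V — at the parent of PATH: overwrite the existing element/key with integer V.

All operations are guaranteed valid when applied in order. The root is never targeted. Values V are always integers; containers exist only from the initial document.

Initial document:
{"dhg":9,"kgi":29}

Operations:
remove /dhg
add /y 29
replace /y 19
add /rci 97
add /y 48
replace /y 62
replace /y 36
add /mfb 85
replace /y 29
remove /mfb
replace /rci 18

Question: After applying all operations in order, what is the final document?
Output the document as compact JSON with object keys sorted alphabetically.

After op 1 (remove /dhg): {"kgi":29}
After op 2 (add /y 29): {"kgi":29,"y":29}
After op 3 (replace /y 19): {"kgi":29,"y":19}
After op 4 (add /rci 97): {"kgi":29,"rci":97,"y":19}
After op 5 (add /y 48): {"kgi":29,"rci":97,"y":48}
After op 6 (replace /y 62): {"kgi":29,"rci":97,"y":62}
After op 7 (replace /y 36): {"kgi":29,"rci":97,"y":36}
After op 8 (add /mfb 85): {"kgi":29,"mfb":85,"rci":97,"y":36}
After op 9 (replace /y 29): {"kgi":29,"mfb":85,"rci":97,"y":29}
After op 10 (remove /mfb): {"kgi":29,"rci":97,"y":29}
After op 11 (replace /rci 18): {"kgi":29,"rci":18,"y":29}

Answer: {"kgi":29,"rci":18,"y":29}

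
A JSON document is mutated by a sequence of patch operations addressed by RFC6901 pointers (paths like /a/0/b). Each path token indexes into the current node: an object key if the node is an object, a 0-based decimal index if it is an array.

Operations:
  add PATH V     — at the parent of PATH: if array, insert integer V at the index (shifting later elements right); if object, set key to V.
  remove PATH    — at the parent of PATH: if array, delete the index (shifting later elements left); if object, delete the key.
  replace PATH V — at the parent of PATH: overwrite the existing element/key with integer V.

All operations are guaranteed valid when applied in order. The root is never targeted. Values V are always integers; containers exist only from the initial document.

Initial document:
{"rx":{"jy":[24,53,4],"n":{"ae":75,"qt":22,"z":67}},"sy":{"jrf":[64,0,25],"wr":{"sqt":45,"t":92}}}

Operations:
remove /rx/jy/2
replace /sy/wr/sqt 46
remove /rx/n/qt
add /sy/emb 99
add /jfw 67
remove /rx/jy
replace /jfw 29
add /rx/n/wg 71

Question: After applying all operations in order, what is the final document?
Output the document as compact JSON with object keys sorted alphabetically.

Answer: {"jfw":29,"rx":{"n":{"ae":75,"wg":71,"z":67}},"sy":{"emb":99,"jrf":[64,0,25],"wr":{"sqt":46,"t":92}}}

Derivation:
After op 1 (remove /rx/jy/2): {"rx":{"jy":[24,53],"n":{"ae":75,"qt":22,"z":67}},"sy":{"jrf":[64,0,25],"wr":{"sqt":45,"t":92}}}
After op 2 (replace /sy/wr/sqt 46): {"rx":{"jy":[24,53],"n":{"ae":75,"qt":22,"z":67}},"sy":{"jrf":[64,0,25],"wr":{"sqt":46,"t":92}}}
After op 3 (remove /rx/n/qt): {"rx":{"jy":[24,53],"n":{"ae":75,"z":67}},"sy":{"jrf":[64,0,25],"wr":{"sqt":46,"t":92}}}
After op 4 (add /sy/emb 99): {"rx":{"jy":[24,53],"n":{"ae":75,"z":67}},"sy":{"emb":99,"jrf":[64,0,25],"wr":{"sqt":46,"t":92}}}
After op 5 (add /jfw 67): {"jfw":67,"rx":{"jy":[24,53],"n":{"ae":75,"z":67}},"sy":{"emb":99,"jrf":[64,0,25],"wr":{"sqt":46,"t":92}}}
After op 6 (remove /rx/jy): {"jfw":67,"rx":{"n":{"ae":75,"z":67}},"sy":{"emb":99,"jrf":[64,0,25],"wr":{"sqt":46,"t":92}}}
After op 7 (replace /jfw 29): {"jfw":29,"rx":{"n":{"ae":75,"z":67}},"sy":{"emb":99,"jrf":[64,0,25],"wr":{"sqt":46,"t":92}}}
After op 8 (add /rx/n/wg 71): {"jfw":29,"rx":{"n":{"ae":75,"wg":71,"z":67}},"sy":{"emb":99,"jrf":[64,0,25],"wr":{"sqt":46,"t":92}}}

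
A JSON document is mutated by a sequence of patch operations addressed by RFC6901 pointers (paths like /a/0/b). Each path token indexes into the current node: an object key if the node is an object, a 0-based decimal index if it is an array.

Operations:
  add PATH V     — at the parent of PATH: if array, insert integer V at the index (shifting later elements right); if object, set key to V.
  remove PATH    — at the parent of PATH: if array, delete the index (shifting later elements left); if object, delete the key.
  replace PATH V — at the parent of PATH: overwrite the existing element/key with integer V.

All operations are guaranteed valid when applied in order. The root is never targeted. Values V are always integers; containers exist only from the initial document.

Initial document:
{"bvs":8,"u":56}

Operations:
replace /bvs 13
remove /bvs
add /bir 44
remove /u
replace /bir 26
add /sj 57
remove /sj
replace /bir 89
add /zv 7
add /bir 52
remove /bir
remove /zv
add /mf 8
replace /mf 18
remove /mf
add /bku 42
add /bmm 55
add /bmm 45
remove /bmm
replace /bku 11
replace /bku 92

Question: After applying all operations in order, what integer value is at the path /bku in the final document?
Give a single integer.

After op 1 (replace /bvs 13): {"bvs":13,"u":56}
After op 2 (remove /bvs): {"u":56}
After op 3 (add /bir 44): {"bir":44,"u":56}
After op 4 (remove /u): {"bir":44}
After op 5 (replace /bir 26): {"bir":26}
After op 6 (add /sj 57): {"bir":26,"sj":57}
After op 7 (remove /sj): {"bir":26}
After op 8 (replace /bir 89): {"bir":89}
After op 9 (add /zv 7): {"bir":89,"zv":7}
After op 10 (add /bir 52): {"bir":52,"zv":7}
After op 11 (remove /bir): {"zv":7}
After op 12 (remove /zv): {}
After op 13 (add /mf 8): {"mf":8}
After op 14 (replace /mf 18): {"mf":18}
After op 15 (remove /mf): {}
After op 16 (add /bku 42): {"bku":42}
After op 17 (add /bmm 55): {"bku":42,"bmm":55}
After op 18 (add /bmm 45): {"bku":42,"bmm":45}
After op 19 (remove /bmm): {"bku":42}
After op 20 (replace /bku 11): {"bku":11}
After op 21 (replace /bku 92): {"bku":92}
Value at /bku: 92

Answer: 92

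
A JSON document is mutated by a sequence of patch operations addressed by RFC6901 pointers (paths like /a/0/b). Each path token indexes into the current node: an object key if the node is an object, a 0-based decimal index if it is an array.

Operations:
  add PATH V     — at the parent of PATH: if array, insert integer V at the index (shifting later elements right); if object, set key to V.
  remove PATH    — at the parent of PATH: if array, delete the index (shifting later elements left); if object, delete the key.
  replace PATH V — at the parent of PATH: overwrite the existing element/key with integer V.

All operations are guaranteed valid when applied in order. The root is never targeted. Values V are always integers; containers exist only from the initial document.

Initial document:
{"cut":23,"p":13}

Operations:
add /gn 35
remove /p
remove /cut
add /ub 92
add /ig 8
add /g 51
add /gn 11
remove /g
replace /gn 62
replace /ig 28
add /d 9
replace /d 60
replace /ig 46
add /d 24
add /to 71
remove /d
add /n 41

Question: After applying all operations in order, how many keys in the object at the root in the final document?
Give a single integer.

After op 1 (add /gn 35): {"cut":23,"gn":35,"p":13}
After op 2 (remove /p): {"cut":23,"gn":35}
After op 3 (remove /cut): {"gn":35}
After op 4 (add /ub 92): {"gn":35,"ub":92}
After op 5 (add /ig 8): {"gn":35,"ig":8,"ub":92}
After op 6 (add /g 51): {"g":51,"gn":35,"ig":8,"ub":92}
After op 7 (add /gn 11): {"g":51,"gn":11,"ig":8,"ub":92}
After op 8 (remove /g): {"gn":11,"ig":8,"ub":92}
After op 9 (replace /gn 62): {"gn":62,"ig":8,"ub":92}
After op 10 (replace /ig 28): {"gn":62,"ig":28,"ub":92}
After op 11 (add /d 9): {"d":9,"gn":62,"ig":28,"ub":92}
After op 12 (replace /d 60): {"d":60,"gn":62,"ig":28,"ub":92}
After op 13 (replace /ig 46): {"d":60,"gn":62,"ig":46,"ub":92}
After op 14 (add /d 24): {"d":24,"gn":62,"ig":46,"ub":92}
After op 15 (add /to 71): {"d":24,"gn":62,"ig":46,"to":71,"ub":92}
After op 16 (remove /d): {"gn":62,"ig":46,"to":71,"ub":92}
After op 17 (add /n 41): {"gn":62,"ig":46,"n":41,"to":71,"ub":92}
Size at the root: 5

Answer: 5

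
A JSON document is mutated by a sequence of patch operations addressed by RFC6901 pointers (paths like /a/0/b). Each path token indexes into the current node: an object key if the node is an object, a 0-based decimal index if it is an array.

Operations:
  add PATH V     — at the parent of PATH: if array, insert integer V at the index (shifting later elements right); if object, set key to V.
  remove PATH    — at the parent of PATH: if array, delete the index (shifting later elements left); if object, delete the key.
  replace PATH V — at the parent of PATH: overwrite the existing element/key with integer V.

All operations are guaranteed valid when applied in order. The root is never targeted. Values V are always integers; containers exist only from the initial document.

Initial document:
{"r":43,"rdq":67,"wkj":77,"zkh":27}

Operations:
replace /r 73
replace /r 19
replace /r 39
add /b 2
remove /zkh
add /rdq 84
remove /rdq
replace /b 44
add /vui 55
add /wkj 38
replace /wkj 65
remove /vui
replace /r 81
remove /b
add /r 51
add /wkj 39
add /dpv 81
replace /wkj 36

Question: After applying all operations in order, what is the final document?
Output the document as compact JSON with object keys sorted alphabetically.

Answer: {"dpv":81,"r":51,"wkj":36}

Derivation:
After op 1 (replace /r 73): {"r":73,"rdq":67,"wkj":77,"zkh":27}
After op 2 (replace /r 19): {"r":19,"rdq":67,"wkj":77,"zkh":27}
After op 3 (replace /r 39): {"r":39,"rdq":67,"wkj":77,"zkh":27}
After op 4 (add /b 2): {"b":2,"r":39,"rdq":67,"wkj":77,"zkh":27}
After op 5 (remove /zkh): {"b":2,"r":39,"rdq":67,"wkj":77}
After op 6 (add /rdq 84): {"b":2,"r":39,"rdq":84,"wkj":77}
After op 7 (remove /rdq): {"b":2,"r":39,"wkj":77}
After op 8 (replace /b 44): {"b":44,"r":39,"wkj":77}
After op 9 (add /vui 55): {"b":44,"r":39,"vui":55,"wkj":77}
After op 10 (add /wkj 38): {"b":44,"r":39,"vui":55,"wkj":38}
After op 11 (replace /wkj 65): {"b":44,"r":39,"vui":55,"wkj":65}
After op 12 (remove /vui): {"b":44,"r":39,"wkj":65}
After op 13 (replace /r 81): {"b":44,"r":81,"wkj":65}
After op 14 (remove /b): {"r":81,"wkj":65}
After op 15 (add /r 51): {"r":51,"wkj":65}
After op 16 (add /wkj 39): {"r":51,"wkj":39}
After op 17 (add /dpv 81): {"dpv":81,"r":51,"wkj":39}
After op 18 (replace /wkj 36): {"dpv":81,"r":51,"wkj":36}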